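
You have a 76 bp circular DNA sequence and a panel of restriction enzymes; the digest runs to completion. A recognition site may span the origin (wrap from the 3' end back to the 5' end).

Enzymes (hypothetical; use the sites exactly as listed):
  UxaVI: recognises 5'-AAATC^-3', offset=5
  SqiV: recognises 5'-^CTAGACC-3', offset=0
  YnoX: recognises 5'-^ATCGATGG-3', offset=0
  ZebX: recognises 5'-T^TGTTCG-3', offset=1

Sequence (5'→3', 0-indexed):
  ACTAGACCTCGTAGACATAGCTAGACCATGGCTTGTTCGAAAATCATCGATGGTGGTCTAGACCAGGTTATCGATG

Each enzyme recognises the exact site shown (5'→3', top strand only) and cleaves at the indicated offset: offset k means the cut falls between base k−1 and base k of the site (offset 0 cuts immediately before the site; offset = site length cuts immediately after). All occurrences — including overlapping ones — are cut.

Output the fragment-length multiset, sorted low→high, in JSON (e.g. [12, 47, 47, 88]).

Per-enzyme occurrences:
  UxaVI (AAATC, off=5): starts [40] → cuts [45]
  SqiV (CTAGACC, off=0): starts [1, 20, 57] → cuts [1, 20, 57]
  YnoX (ATCGATGG, off=0): starts [45] → cuts [45]
  ZebX (TTGTTCG, off=1): starts [32] → cuts [33]

All cut coordinates (distinct, sorted): [1, 20, 33, 45, 57]

Fragment lengths:
  1→20: 19 bp
  20→33: 13 bp
  33→45: 12 bp
  45→57: 12 bp
  57→1 (wrap): 76-57+1 = 20 bp

[12,12,13,19,20]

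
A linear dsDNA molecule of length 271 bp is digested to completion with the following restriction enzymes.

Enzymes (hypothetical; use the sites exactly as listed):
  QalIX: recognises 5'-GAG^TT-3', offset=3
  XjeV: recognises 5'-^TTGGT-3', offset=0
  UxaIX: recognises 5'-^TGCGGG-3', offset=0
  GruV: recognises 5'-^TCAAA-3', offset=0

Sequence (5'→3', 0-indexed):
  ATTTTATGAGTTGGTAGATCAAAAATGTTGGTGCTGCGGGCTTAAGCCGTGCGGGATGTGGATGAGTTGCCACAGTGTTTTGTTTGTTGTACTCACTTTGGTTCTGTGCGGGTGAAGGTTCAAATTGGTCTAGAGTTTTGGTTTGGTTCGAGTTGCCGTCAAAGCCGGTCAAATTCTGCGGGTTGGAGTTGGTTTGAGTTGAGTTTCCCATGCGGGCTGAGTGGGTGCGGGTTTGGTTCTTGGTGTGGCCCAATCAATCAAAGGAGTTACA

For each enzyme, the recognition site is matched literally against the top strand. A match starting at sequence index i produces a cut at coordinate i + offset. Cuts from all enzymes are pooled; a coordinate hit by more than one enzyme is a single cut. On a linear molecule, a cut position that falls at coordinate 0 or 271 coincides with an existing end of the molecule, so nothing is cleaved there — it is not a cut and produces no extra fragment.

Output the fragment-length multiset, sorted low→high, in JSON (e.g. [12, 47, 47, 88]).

Per-enzyme occurrences:
  QalIX (GAGTT, off=3): starts [7, 63, 132, 149, 185, 195, 200, 263] → cuts [10, 66, 135, 152, 188, 198, 203, 266]
  XjeV (TTGGT, off=0): starts [10, 27, 97, 124, 137, 142, 188, 232, 239] → cuts [10, 27, 97, 124, 137, 142, 188, 232, 239]
  UxaIX (TGCGGG, off=0): starts [34, 49, 106, 176, 210, 225] → cuts [34, 49, 106, 176, 210, 225]
  GruV (TCAAA, off=0): starts [18, 119, 158, 168, 257] → cuts [18, 119, 158, 168, 257]

Pooled cuts: [10, 18, 27, 34, 49, 66, 97, 106, 119, 124, 135, 137, 142, 152, 158, 168, 176, 188, 198, 203, 210, 225, 232, 239, 257, 266]

Fragment lengths:
  [0,10): 10 bp
  [10,18): 8 bp
  [18,27): 9 bp
  [27,34): 7 bp
  [34,49): 15 bp
  [49,66): 17 bp
  [66,97): 31 bp
  [97,106): 9 bp
  [106,119): 13 bp
  [119,124): 5 bp
  [124,135): 11 bp
  [135,137): 2 bp
  [137,142): 5 bp
  [142,152): 10 bp
  [152,158): 6 bp
  [158,168): 10 bp
  [168,176): 8 bp
  [176,188): 12 bp
  [188,198): 10 bp
  [198,203): 5 bp
  [203,210): 7 bp
  [210,225): 15 bp
  [225,232): 7 bp
  [232,239): 7 bp
  [239,257): 18 bp
  [257,266): 9 bp
  [266,271): 5 bp

[2,5,5,5,5,6,7,7,7,7,8,8,9,9,9,10,10,10,10,11,12,13,15,15,17,18,31]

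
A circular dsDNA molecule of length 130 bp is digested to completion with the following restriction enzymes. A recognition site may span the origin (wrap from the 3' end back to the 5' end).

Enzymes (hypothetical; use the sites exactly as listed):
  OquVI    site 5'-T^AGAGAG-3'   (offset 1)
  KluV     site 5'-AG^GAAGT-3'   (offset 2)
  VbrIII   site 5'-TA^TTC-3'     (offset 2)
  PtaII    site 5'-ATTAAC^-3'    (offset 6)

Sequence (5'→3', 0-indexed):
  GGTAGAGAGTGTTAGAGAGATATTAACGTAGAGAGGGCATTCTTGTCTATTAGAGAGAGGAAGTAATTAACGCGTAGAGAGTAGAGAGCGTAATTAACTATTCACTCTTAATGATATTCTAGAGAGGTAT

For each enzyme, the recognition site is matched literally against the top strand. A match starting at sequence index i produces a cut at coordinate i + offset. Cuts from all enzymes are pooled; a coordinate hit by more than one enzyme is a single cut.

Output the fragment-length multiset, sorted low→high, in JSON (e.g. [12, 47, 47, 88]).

[2,2,4,4,7,8,10,12,13,14,16,16,22]

Scan for sites:
  OquVI (TAGAGAG, off=1): starts [2, 12, 28, 50, 74, 81, 119] → cuts [3, 13, 29, 51, 75, 82, 120]
  KluV (AGGAAGT, off=2): starts [57] → cuts [59]
  VbrIII (TATTC, off=2): starts [98, 114] → cuts [100, 116]
  PtaII (ATTAAC, off=6): starts [21, 65, 92] → cuts [27, 71, 98]

Pooled cuts: [3, 13, 27, 29, 51, 59, 71, 75, 82, 98, 100, 116, 120]

Fragments:
  3→13: 10 bp
  13→27: 14 bp
  27→29: 2 bp
  29→51: 22 bp
  51→59: 8 bp
  59→71: 12 bp
  71→75: 4 bp
  75→82: 7 bp
  82→98: 16 bp
  98→100: 2 bp
  100→116: 16 bp
  116→120: 4 bp
  120→3 (wrap): 130-120+3 = 13 bp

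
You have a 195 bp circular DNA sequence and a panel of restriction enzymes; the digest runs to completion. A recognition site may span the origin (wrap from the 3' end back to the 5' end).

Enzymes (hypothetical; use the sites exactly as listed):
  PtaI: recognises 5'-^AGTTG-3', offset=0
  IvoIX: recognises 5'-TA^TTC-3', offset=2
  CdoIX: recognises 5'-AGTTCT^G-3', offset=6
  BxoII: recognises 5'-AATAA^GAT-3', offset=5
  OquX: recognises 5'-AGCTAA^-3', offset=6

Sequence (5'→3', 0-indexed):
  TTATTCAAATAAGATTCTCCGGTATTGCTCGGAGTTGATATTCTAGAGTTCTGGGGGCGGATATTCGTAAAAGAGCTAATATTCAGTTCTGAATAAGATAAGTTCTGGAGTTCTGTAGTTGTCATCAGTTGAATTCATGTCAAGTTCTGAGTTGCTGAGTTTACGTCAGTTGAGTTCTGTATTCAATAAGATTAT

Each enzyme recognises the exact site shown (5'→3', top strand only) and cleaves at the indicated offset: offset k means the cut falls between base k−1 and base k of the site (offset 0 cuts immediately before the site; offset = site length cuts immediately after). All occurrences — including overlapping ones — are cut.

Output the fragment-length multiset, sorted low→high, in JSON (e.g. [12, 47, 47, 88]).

Per-enzyme occurrences:
  PtaI AGTTG/0: at [32, 116, 126, 149, 167] ⇒ [32, 116, 126, 149, 167]
  IvoIX TATTC/2: at [1, 38, 61, 79, 179] ⇒ [3, 40, 63, 81, 181]
  CdoIX AGTTCTG/6: at [46, 84, 100, 108, 142, 172] ⇒ [52, 90, 106, 114, 148, 178]
  BxoII AATAAGAT/5: at [7, 91, 184] ⇒ [12, 96, 189]
  OquX AGCTAA/6: at [73] ⇒ [79]

All cut coordinates (distinct, sorted): [3, 12, 32, 40, 52, 63, 79, 81, 90, 96, 106, 114, 116, 126, 148, 149, 167, 178, 181, 189]

Fragments:
  3→12: 9 bp
  12→32: 20 bp
  32→40: 8 bp
  40→52: 12 bp
  52→63: 11 bp
  63→79: 16 bp
  79→81: 2 bp
  81→90: 9 bp
  90→96: 6 bp
  96→106: 10 bp
  106→114: 8 bp
  114→116: 2 bp
  116→126: 10 bp
  126→148: 22 bp
  148→149: 1 bp
  149→167: 18 bp
  167→178: 11 bp
  178→181: 3 bp
  181→189: 8 bp
  189→3 (wrap): 195-189+3 = 9 bp

[1,2,2,3,6,8,8,8,9,9,9,10,10,11,11,12,16,18,20,22]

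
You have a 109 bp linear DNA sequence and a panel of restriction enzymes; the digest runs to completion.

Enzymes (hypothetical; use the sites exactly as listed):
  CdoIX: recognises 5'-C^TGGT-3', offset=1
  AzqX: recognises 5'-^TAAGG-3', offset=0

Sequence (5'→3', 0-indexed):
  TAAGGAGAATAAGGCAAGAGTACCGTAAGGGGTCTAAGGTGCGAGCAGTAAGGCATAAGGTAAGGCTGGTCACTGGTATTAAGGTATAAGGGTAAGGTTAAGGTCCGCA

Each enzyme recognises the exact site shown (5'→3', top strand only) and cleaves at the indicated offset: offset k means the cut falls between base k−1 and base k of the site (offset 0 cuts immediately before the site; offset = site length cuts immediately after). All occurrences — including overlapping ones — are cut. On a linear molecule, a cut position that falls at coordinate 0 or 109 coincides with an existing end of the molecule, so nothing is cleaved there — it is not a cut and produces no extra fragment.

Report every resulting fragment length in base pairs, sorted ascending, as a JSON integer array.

[5,6,6,6,6,7,7,7,9,9,11,14,16]

Scan for sites:
  CdoIX CTGGT/1: at [65, 72] ⇒ [66, 73]
  AzqX TAAGG/0: at [0, 9, 25, 34, 48, 55, 60, 79, 86, 92, 98] ⇒ [9, 25, 34, 48, 55, 60, 79, 86, 92, 98] (position 0 is a terminus of the linear molecule — no cut)

All cut coordinates (distinct, sorted): [9, 25, 34, 48, 55, 60, 66, 73, 79, 86, 92, 98]

Fragment lengths:
  [0,9): 9 bp
  [9,25): 16 bp
  [25,34): 9 bp
  [34,48): 14 bp
  [48,55): 7 bp
  [55,60): 5 bp
  [60,66): 6 bp
  [66,73): 7 bp
  [73,79): 6 bp
  [79,86): 7 bp
  [86,92): 6 bp
  [92,98): 6 bp
  [98,109): 11 bp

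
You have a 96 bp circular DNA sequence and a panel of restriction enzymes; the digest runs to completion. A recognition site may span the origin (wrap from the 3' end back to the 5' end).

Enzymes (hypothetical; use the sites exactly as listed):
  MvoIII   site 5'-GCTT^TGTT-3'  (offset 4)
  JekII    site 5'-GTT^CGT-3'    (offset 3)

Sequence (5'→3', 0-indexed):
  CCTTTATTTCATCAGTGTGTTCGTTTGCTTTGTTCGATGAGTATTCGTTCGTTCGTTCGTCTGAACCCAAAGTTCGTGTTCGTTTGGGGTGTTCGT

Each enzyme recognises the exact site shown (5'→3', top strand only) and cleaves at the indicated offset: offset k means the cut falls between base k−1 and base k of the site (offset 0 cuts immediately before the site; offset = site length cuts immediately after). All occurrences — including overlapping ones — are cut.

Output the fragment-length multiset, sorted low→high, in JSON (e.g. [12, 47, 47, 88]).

Site scan:
  MvoIII (GCTTTGTT, off=4): starts [26] → cuts [30]
  JekII (GTTCGT, off=3): starts [18, 46, 50, 54, 71, 77, 90] → cuts [21, 49, 53, 57, 74, 80, 93]

All cut coordinates (distinct, sorted): [21, 30, 49, 53, 57, 74, 80, 93]

Fragment lengths:
  21→30: 9 bp
  30→49: 19 bp
  49→53: 4 bp
  53→57: 4 bp
  57→74: 17 bp
  74→80: 6 bp
  80→93: 13 bp
  93→21 (wrap): 96-93+21 = 24 bp

[4,4,6,9,13,17,19,24]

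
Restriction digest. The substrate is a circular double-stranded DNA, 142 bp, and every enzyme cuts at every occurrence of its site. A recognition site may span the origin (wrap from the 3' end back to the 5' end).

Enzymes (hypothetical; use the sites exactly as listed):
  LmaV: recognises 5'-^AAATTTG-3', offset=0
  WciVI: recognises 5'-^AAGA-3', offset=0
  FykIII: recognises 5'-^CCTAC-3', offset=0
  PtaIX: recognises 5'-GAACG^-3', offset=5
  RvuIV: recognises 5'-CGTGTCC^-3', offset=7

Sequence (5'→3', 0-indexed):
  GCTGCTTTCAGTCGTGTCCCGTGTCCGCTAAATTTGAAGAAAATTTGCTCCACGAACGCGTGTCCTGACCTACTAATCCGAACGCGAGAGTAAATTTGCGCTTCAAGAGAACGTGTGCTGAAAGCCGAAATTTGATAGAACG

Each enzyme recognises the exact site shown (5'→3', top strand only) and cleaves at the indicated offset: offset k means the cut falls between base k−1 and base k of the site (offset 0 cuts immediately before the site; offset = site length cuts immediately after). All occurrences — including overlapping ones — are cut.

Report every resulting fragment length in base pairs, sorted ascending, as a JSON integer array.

[3,3,4,7,7,7,7,9,13,14,15,16,18,19]

Scan for sites:
  LmaV (AAATTTG, off=0): starts [29, 40, 91, 127] → cuts [29, 40, 91, 127]
  WciVI (AAGA, off=0): starts [36, 104] → cuts [36, 104]
  FykIII (CCTAC, off=0): starts [68] → cuts [68]
  PtaIX (GAACG, off=5): starts [53, 79, 108, 137] → cuts [0, 58, 84, 113]
  RvuIV (CGTGTCC, off=7): starts [12, 19, 58] → cuts [19, 26, 65]

Pooled cuts: [0, 19, 26, 29, 36, 40, 58, 65, 68, 84, 91, 104, 113, 127]

Fragment lengths:
  0→19: 19 bp
  19→26: 7 bp
  26→29: 3 bp
  29→36: 7 bp
  36→40: 4 bp
  40→58: 18 bp
  58→65: 7 bp
  65→68: 3 bp
  68→84: 16 bp
  84→91: 7 bp
  91→104: 13 bp
  104→113: 9 bp
  113→127: 14 bp
  127→0 (wrap): 142-127+0 = 15 bp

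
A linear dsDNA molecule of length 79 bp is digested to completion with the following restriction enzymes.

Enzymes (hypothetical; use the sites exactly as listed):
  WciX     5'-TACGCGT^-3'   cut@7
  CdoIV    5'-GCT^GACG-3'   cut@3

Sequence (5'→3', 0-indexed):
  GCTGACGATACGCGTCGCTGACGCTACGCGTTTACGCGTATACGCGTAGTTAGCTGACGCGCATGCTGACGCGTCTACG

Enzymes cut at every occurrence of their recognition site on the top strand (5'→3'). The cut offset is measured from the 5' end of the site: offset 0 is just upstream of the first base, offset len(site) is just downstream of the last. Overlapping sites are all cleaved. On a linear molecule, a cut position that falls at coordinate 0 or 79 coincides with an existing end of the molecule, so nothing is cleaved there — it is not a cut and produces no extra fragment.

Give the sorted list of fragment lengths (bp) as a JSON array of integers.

Scan for sites:
  WciX (TACGCGT, off=7): starts [8, 24, 32, 40] → cuts [15, 31, 39, 47]
  CdoIV (GCTGACG, off=3): starts [0, 16, 52, 64] → cuts [3, 19, 55, 67]

All cut coordinates (distinct, sorted): [3, 15, 19, 31, 39, 47, 55, 67]

Fragments:
  [0,3): 3 bp
  [3,15): 12 bp
  [15,19): 4 bp
  [19,31): 12 bp
  [31,39): 8 bp
  [39,47): 8 bp
  [47,55): 8 bp
  [55,67): 12 bp
  [67,79): 12 bp

[3,4,8,8,8,12,12,12,12]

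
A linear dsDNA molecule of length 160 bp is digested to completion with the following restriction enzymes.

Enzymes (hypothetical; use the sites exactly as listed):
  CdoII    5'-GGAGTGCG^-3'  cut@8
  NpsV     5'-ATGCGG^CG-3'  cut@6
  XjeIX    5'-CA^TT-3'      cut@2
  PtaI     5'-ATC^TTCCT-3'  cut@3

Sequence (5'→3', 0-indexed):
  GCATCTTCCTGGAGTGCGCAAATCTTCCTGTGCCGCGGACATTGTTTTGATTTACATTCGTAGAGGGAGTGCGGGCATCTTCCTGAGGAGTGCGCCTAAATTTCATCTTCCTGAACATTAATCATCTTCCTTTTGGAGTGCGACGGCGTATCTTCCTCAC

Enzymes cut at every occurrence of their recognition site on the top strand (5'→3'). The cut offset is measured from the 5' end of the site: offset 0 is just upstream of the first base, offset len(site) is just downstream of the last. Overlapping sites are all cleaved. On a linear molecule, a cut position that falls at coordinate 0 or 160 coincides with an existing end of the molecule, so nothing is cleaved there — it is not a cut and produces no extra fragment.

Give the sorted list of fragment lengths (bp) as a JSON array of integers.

Per-enzyme occurrences:
  CdoII (GGAGTGCG, off=8): starts [10, 65, 86, 134] → cuts [18, 73, 94, 142]
  NpsV (ATGCGGCG, off=6): no sites
  XjeIX (CATT, off=2): starts [39, 54, 115] → cuts [41, 56, 117]
  PtaI (ATCTTCCT, off=3): starts [2, 21, 76, 104, 123, 149] → cuts [5, 24, 79, 107, 126, 152]

Pooled cuts: [5, 18, 24, 41, 56, 73, 79, 94, 107, 117, 126, 142, 152]

Fragment lengths:
  [0,5): 5 bp
  [5,18): 13 bp
  [18,24): 6 bp
  [24,41): 17 bp
  [41,56): 15 bp
  [56,73): 17 bp
  [73,79): 6 bp
  [79,94): 15 bp
  [94,107): 13 bp
  [107,117): 10 bp
  [117,126): 9 bp
  [126,142): 16 bp
  [142,152): 10 bp
  [152,160): 8 bp

[5,6,6,8,9,10,10,13,13,15,15,16,17,17]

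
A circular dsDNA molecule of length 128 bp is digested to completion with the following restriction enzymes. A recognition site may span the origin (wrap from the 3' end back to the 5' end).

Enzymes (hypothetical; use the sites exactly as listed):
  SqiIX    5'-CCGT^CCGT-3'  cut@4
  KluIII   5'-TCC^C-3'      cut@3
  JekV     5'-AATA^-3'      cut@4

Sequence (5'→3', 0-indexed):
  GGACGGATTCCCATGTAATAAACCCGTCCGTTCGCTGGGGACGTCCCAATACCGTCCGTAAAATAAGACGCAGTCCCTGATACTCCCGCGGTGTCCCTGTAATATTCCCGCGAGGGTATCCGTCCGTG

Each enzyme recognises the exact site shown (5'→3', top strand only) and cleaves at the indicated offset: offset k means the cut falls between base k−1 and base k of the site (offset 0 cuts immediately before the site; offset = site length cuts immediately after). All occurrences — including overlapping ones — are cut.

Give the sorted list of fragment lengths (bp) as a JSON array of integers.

[4,4,5,7,8,9,10,10,10,11,15,16,19]

Scan for sites:
  SqiIX (CCGTCCGT, off=4): starts [23, 51, 119] → cuts [27, 55, 123]
  KluIII (TCCC, off=3): starts [8, 43, 73, 83, 93, 105] → cuts [11, 46, 76, 86, 96, 108]
  JekV (AATA, off=4): starts [16, 47, 61, 100] → cuts [20, 51, 65, 104]

Pooled cuts: [11, 20, 27, 46, 51, 55, 65, 76, 86, 96, 104, 108, 123]

Fragment lengths:
  11→20: 9 bp
  20→27: 7 bp
  27→46: 19 bp
  46→51: 5 bp
  51→55: 4 bp
  55→65: 10 bp
  65→76: 11 bp
  76→86: 10 bp
  86→96: 10 bp
  96→104: 8 bp
  104→108: 4 bp
  108→123: 15 bp
  123→11 (wrap): 128-123+11 = 16 bp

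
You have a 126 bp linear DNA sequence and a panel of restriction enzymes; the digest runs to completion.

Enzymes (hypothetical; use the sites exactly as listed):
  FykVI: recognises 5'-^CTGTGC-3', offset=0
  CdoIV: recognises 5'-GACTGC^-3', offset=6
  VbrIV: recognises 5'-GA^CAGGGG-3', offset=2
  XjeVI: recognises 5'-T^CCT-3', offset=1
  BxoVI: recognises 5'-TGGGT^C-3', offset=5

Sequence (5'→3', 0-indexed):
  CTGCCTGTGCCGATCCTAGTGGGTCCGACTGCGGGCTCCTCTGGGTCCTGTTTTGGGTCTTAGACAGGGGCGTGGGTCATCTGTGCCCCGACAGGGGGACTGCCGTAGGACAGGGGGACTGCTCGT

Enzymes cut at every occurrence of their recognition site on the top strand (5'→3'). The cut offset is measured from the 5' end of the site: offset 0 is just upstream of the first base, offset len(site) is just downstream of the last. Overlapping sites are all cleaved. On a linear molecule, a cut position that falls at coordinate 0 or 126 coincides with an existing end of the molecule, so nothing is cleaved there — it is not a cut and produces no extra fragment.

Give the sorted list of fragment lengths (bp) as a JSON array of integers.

[3,4,4,5,6,7,8,9,10,10,11,12,12,12,13]

Per-enzyme occurrences:
  FykVI CTGTGC/0: at [4, 80] ⇒ [4, 80]
  CdoIV GACTGC/6: at [26, 97, 116] ⇒ [32, 103, 122]
  VbrIV GACAGGGG/2: at [62, 89, 108] ⇒ [64, 91, 110]
  XjeVI TCCT/1: at [13, 36, 45] ⇒ [14, 37, 46]
  BxoVI TGGGTC/5: at [19, 41, 53, 72] ⇒ [24, 46, 58, 77]

Pooled cuts: [4, 14, 24, 32, 37, 46, 58, 64, 77, 80, 91, 103, 110, 122]

Fragments:
  [0,4): 4 bp
  [4,14): 10 bp
  [14,24): 10 bp
  [24,32): 8 bp
  [32,37): 5 bp
  [37,46): 9 bp
  [46,58): 12 bp
  [58,64): 6 bp
  [64,77): 13 bp
  [77,80): 3 bp
  [80,91): 11 bp
  [91,103): 12 bp
  [103,110): 7 bp
  [110,122): 12 bp
  [122,126): 4 bp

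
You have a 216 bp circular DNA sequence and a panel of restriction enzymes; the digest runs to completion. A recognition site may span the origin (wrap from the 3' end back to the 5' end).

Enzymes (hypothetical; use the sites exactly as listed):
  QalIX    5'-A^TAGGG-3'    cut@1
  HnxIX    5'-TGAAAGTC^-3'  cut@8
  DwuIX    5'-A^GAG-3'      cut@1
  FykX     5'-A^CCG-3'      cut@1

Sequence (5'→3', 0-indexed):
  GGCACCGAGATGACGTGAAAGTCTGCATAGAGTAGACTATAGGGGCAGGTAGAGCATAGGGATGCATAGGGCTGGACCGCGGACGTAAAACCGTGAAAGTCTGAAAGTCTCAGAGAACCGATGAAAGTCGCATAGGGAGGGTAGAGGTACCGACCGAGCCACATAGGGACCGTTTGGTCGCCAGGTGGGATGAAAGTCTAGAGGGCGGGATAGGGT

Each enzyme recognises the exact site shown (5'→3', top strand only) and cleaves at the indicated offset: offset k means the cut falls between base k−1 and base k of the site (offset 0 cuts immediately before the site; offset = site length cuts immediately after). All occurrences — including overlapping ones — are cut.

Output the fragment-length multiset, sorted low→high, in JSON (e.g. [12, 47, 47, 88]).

[2,3,3,4,5,5,6,6,6,8,10,10,10,10,10,10,11,11,12,12,14,19,29]

Per-enzyme occurrences:
  QalIX ATAGGG/1: at [38, 55, 65, 131, 162, 209] ⇒ [39, 56, 66, 132, 163, 210]
  HnxIX TGAAAGTC/8: at [15, 93, 101, 121, 190] ⇒ [23, 101, 109, 129, 198]
  DwuIX AGAG/1: at [28, 50, 111, 142, 199] ⇒ [29, 51, 112, 143, 200]
  FykX ACCG/1: at [3, 75, 89, 116, 148, 152, 168] ⇒ [4, 76, 90, 117, 149, 153, 169]

Pooled cuts: [4, 23, 29, 39, 51, 56, 66, 76, 90, 101, 109, 112, 117, 129, 132, 143, 149, 153, 163, 169, 198, 200, 210]

Fragments:
  4→23: 19 bp
  23→29: 6 bp
  29→39: 10 bp
  39→51: 12 bp
  51→56: 5 bp
  56→66: 10 bp
  66→76: 10 bp
  76→90: 14 bp
  90→101: 11 bp
  101→109: 8 bp
  109→112: 3 bp
  112→117: 5 bp
  117→129: 12 bp
  129→132: 3 bp
  132→143: 11 bp
  143→149: 6 bp
  149→153: 4 bp
  153→163: 10 bp
  163→169: 6 bp
  169→198: 29 bp
  198→200: 2 bp
  200→210: 10 bp
  210→4 (wrap): 216-210+4 = 10 bp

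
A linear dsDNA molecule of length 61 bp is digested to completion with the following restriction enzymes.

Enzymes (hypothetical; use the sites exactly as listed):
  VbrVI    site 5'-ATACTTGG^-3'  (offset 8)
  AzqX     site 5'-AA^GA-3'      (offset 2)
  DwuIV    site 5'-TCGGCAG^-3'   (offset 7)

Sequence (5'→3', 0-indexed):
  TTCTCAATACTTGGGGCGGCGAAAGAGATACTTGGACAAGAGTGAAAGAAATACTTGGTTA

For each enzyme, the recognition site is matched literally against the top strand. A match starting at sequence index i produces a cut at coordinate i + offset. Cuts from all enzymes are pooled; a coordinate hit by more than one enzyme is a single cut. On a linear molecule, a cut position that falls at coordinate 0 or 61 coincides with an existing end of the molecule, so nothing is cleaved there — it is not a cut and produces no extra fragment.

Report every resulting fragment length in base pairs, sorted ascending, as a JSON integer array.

[3,4,8,10,11,11,14]

Site scan:
  VbrVI (ATACTTGG, off=8): starts [6, 27, 50] → cuts [14, 35, 58]
  AzqX (AAGA, off=2): starts [22, 37, 45] → cuts [24, 39, 47]
  DwuIV (TCGGCAG, off=7): no sites

Pooled cuts: [14, 24, 35, 39, 47, 58]

Fragment lengths:
  [0,14): 14 bp
  [14,24): 10 bp
  [24,35): 11 bp
  [35,39): 4 bp
  [39,47): 8 bp
  [47,58): 11 bp
  [58,61): 3 bp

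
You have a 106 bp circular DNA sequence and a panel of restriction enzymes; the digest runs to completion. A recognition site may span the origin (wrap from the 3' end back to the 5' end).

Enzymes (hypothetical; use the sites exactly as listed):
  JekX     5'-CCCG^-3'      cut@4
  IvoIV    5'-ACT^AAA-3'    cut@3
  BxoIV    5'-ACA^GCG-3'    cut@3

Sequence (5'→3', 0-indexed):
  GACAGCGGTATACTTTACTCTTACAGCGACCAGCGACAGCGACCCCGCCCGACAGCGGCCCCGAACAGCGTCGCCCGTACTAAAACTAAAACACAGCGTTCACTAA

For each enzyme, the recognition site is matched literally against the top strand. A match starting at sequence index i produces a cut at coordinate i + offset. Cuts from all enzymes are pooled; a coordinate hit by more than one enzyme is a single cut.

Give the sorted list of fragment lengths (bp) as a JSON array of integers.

Per-enzyme occurrences:
  JekX (CCCG, off=4): starts [43, 47, 59, 73] → cuts [47, 51, 63, 77]
  IvoIV (ACTAAA, off=3): starts [78, 84] → cuts [81, 87]
  BxoIV (ACAGCG, off=3): starts [1, 22, 35, 51, 64, 92] → cuts [4, 25, 38, 54, 67, 95]

Pooled cuts: [4, 25, 38, 47, 51, 54, 63, 67, 77, 81, 87, 95]

Fragment lengths:
  4→25: 21 bp
  25→38: 13 bp
  38→47: 9 bp
  47→51: 4 bp
  51→54: 3 bp
  54→63: 9 bp
  63→67: 4 bp
  67→77: 10 bp
  77→81: 4 bp
  81→87: 6 bp
  87→95: 8 bp
  95→4 (wrap): 106-95+4 = 15 bp

[3,4,4,4,6,8,9,9,10,13,15,21]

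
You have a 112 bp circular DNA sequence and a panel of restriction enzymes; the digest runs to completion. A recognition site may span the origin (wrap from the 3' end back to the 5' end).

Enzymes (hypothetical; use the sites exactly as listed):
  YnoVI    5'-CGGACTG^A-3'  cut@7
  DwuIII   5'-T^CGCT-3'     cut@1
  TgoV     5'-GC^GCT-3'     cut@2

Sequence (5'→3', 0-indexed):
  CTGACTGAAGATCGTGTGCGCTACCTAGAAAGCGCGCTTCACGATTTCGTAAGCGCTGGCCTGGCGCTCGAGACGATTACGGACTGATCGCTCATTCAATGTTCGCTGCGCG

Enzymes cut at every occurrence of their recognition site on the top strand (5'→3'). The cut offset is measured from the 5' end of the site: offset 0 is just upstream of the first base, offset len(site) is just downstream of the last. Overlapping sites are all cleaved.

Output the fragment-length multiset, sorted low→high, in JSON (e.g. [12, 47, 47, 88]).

Per-enzyme occurrences:
  YnoVI CGGACTGA/7: at [79] ⇒ [86]
  DwuIII TCGCT/1: at [87, 102] ⇒ [88, 103]
  TgoV GCGCT/2: at [17, 33, 52, 63, 109] ⇒ [19, 35, 54, 65, 111]

Pooled cuts: [19, 35, 54, 65, 86, 88, 103, 111]

Fragments:
  19→35: 16 bp
  35→54: 19 bp
  54→65: 11 bp
  65→86: 21 bp
  86→88: 2 bp
  88→103: 15 bp
  103→111: 8 bp
  111→19 (wrap): 112-111+19 = 20 bp

[2,8,11,15,16,19,20,21]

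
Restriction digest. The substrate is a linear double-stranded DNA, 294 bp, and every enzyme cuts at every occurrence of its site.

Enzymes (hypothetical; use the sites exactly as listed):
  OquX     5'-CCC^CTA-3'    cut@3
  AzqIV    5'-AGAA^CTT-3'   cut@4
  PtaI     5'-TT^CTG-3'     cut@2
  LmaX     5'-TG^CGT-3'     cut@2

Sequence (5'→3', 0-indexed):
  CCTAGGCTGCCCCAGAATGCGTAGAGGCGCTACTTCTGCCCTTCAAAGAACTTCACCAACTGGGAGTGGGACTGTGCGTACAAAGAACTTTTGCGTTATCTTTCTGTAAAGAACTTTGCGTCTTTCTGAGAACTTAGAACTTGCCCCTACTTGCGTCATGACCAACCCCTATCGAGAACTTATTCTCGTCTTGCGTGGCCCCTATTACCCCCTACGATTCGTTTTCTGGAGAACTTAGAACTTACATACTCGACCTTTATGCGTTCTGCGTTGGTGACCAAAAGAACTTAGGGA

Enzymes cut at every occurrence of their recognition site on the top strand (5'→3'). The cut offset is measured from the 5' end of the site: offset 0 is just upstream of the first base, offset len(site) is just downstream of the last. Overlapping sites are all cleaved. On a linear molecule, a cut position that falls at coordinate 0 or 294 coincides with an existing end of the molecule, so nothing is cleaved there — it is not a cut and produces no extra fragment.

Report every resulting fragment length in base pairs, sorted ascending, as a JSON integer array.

Per-enzyme occurrences:
  OquX (CCCCTA, off=3): starts [143, 165, 198, 208] → cuts [146, 168, 201, 211]
  AzqIV (AGAACTT, off=4): starts [46, 83, 109, 128, 135, 174, 229, 236, 282] → cuts [50, 87, 113, 132, 139, 178, 233, 240, 286]
  PtaI (TTCTG, off=2): starts [33, 101, 123, 223, 263] → cuts [35, 103, 125, 225, 265]
  LmaX (TGCGT, off=2): starts [17, 74, 91, 116, 151, 191, 259, 266] → cuts [19, 76, 93, 118, 153, 193, 261, 268]

Pooled cuts: [19, 35, 50, 76, 87, 93, 103, 113, 118, 125, 132, 139, 146, 153, 168, 178, 193, 201, 211, 225, 233, 240, 261, 265, 268, 286]

Fragments:
  [0,19): 19 bp
  [19,35): 16 bp
  [35,50): 15 bp
  [50,76): 26 bp
  [76,87): 11 bp
  [87,93): 6 bp
  [93,103): 10 bp
  [103,113): 10 bp
  [113,118): 5 bp
  [118,125): 7 bp
  [125,132): 7 bp
  [132,139): 7 bp
  [139,146): 7 bp
  [146,153): 7 bp
  [153,168): 15 bp
  [168,178): 10 bp
  [178,193): 15 bp
  [193,201): 8 bp
  [201,211): 10 bp
  [211,225): 14 bp
  [225,233): 8 bp
  [233,240): 7 bp
  [240,261): 21 bp
  [261,265): 4 bp
  [265,268): 3 bp
  [268,286): 18 bp
  [286,294): 8 bp

[3,4,5,6,7,7,7,7,7,7,8,8,8,10,10,10,10,11,14,15,15,15,16,18,19,21,26]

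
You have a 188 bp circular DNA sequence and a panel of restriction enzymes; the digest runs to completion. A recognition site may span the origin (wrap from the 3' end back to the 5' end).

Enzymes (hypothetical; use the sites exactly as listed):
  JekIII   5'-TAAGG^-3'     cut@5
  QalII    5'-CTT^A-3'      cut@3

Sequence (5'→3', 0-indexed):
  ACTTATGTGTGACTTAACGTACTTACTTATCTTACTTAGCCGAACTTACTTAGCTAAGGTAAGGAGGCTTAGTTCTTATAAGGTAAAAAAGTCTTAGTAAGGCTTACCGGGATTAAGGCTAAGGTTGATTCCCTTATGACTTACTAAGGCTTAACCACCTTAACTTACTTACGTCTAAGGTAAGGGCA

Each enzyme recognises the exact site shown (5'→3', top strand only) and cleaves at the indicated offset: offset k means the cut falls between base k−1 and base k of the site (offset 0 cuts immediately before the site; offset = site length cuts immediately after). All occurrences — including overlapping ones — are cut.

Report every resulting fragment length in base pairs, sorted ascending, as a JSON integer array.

Site scan:
  JekIII (TAAGG, off=5): starts [54, 59, 78, 97, 113, 119, 144, 175, 180] → cuts [59, 64, 83, 102, 118, 124, 149, 180, 185]
  QalII (CTTA, off=3): starts [1, 12, 21, 25, 30, 34, 44, 48, 67, 74, 92, 102, 132, 139, 149, 158, 163, 167] → cuts [4, 15, 24, 28, 33, 37, 47, 51, 70, 77, 95, 105, 135, 142, 152, 161, 166, 170]

All cut coordinates (distinct, sorted): [4, 15, 24, 28, 33, 37, 47, 51, 59, 64, 70, 77, 83, 95, 102, 105, 118, 124, 135, 142, 149, 152, 161, 166, 170, 180, 185]

Fragment lengths:
  4→15: 11 bp
  15→24: 9 bp
  24→28: 4 bp
  28→33: 5 bp
  33→37: 4 bp
  37→47: 10 bp
  47→51: 4 bp
  51→59: 8 bp
  59→64: 5 bp
  64→70: 6 bp
  70→77: 7 bp
  77→83: 6 bp
  83→95: 12 bp
  95→102: 7 bp
  102→105: 3 bp
  105→118: 13 bp
  118→124: 6 bp
  124→135: 11 bp
  135→142: 7 bp
  142→149: 7 bp
  149→152: 3 bp
  152→161: 9 bp
  161→166: 5 bp
  166→170: 4 bp
  170→180: 10 bp
  180→185: 5 bp
  185→4 (wrap): 188-185+4 = 7 bp

[3,3,4,4,4,4,5,5,5,5,6,6,6,7,7,7,7,7,8,9,9,10,10,11,11,12,13]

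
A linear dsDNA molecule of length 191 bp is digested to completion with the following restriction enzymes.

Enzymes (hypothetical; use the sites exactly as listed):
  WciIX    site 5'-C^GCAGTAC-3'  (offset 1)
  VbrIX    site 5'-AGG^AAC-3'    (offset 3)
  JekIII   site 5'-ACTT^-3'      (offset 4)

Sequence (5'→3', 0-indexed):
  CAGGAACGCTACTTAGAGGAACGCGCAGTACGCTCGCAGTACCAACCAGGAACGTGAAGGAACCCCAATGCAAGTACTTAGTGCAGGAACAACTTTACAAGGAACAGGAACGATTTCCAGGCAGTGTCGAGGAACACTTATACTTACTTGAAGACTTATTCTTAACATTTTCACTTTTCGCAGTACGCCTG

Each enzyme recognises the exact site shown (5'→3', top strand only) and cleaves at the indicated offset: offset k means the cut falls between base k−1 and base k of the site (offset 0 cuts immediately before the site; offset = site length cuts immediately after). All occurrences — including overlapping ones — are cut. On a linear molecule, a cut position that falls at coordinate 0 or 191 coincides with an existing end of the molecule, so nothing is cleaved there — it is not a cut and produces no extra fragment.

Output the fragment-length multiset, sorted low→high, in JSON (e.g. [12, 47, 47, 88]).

[3,4,4,5,5,6,6,7,7,8,8,8,10,10,11,12,15,19,19,24]

Scan for sites:
  WciIX CGCAGTAC/1: at [23, 34, 178] ⇒ [24, 35, 179]
  VbrIX AGGAAC/3: at [1, 16, 47, 57, 84, 99, 105, 129] ⇒ [4, 19, 50, 60, 87, 102, 108, 132]
  JekIII ACTT/4: at [10, 75, 91, 135, 141, 145, 153, 172] ⇒ [14, 79, 95, 139, 145, 149, 157, 176]

Pooled cuts: [4, 14, 19, 24, 35, 50, 60, 79, 87, 95, 102, 108, 132, 139, 145, 149, 157, 176, 179]

Fragment lengths:
  [0,4): 4 bp
  [4,14): 10 bp
  [14,19): 5 bp
  [19,24): 5 bp
  [24,35): 11 bp
  [35,50): 15 bp
  [50,60): 10 bp
  [60,79): 19 bp
  [79,87): 8 bp
  [87,95): 8 bp
  [95,102): 7 bp
  [102,108): 6 bp
  [108,132): 24 bp
  [132,139): 7 bp
  [139,145): 6 bp
  [145,149): 4 bp
  [149,157): 8 bp
  [157,176): 19 bp
  [176,179): 3 bp
  [179,191): 12 bp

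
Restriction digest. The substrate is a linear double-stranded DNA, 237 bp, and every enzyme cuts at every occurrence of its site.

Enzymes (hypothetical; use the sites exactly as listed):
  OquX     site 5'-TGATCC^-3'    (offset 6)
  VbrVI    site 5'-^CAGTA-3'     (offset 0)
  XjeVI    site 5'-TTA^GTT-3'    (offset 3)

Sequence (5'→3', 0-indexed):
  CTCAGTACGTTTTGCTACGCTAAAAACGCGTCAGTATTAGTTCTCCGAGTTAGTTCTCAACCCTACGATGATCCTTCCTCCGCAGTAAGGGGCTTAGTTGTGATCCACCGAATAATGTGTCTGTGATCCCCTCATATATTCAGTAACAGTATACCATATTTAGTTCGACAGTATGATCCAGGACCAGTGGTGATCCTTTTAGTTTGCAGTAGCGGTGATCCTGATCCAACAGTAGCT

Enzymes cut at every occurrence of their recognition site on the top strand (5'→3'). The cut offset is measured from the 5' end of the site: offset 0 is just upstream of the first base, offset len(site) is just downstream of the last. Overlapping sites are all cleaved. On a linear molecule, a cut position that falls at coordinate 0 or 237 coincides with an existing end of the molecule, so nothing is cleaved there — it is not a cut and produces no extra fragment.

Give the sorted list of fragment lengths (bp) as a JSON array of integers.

Scan for sites:
  OquX TGATCC/6: at [68, 100, 123, 173, 190, 215, 221] ⇒ [74, 106, 129, 179, 196, 221, 227]
  VbrVI CAGTA/0: at [2, 31, 82, 140, 146, 168, 206, 229] ⇒ [2, 31, 82, 140, 146, 168, 206, 229]
  XjeVI TTAGTT/3: at [36, 49, 93, 159, 198] ⇒ [39, 52, 96, 162, 201]

All cut coordinates (distinct, sorted): [2, 31, 39, 52, 74, 82, 96, 106, 129, 140, 146, 162, 168, 179, 196, 201, 206, 221, 227, 229]

Fragment lengths:
  [0,2): 2 bp
  [2,31): 29 bp
  [31,39): 8 bp
  [39,52): 13 bp
  [52,74): 22 bp
  [74,82): 8 bp
  [82,96): 14 bp
  [96,106): 10 bp
  [106,129): 23 bp
  [129,140): 11 bp
  [140,146): 6 bp
  [146,162): 16 bp
  [162,168): 6 bp
  [168,179): 11 bp
  [179,196): 17 bp
  [196,201): 5 bp
  [201,206): 5 bp
  [206,221): 15 bp
  [221,227): 6 bp
  [227,229): 2 bp
  [229,237): 8 bp

[2,2,5,5,6,6,6,8,8,8,10,11,11,13,14,15,16,17,22,23,29]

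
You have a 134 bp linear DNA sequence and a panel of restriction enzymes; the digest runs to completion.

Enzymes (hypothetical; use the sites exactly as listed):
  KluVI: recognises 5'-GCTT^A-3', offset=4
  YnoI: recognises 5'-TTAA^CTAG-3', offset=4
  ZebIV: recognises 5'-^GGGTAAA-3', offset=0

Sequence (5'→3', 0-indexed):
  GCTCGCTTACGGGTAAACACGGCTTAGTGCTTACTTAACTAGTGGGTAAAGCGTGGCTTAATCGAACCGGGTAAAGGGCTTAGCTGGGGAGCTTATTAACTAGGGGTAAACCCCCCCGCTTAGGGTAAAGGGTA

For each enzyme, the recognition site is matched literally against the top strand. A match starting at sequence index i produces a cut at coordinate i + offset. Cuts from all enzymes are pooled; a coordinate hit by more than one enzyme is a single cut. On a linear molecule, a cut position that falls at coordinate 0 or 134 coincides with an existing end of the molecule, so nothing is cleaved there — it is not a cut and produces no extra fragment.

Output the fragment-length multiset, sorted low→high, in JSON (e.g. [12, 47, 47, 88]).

Site scan:
  KluVI GCTTA/4: at [4, 21, 28, 55, 77, 90, 117] ⇒ [8, 25, 32, 59, 81, 94, 121]
  YnoI TTAACTAG/4: at [34, 95] ⇒ [38, 99]
  ZebIV GGGTAAA/0: at [10, 43, 68, 103, 122] ⇒ [10, 43, 68, 103, 122]

Pooled cuts: [8, 10, 25, 32, 38, 43, 59, 68, 81, 94, 99, 103, 121, 122]

Fragment lengths:
  [0,8): 8 bp
  [8,10): 2 bp
  [10,25): 15 bp
  [25,32): 7 bp
  [32,38): 6 bp
  [38,43): 5 bp
  [43,59): 16 bp
  [59,68): 9 bp
  [68,81): 13 bp
  [81,94): 13 bp
  [94,99): 5 bp
  [99,103): 4 bp
  [103,121): 18 bp
  [121,122): 1 bp
  [122,134): 12 bp

[1,2,4,5,5,6,7,8,9,12,13,13,15,16,18]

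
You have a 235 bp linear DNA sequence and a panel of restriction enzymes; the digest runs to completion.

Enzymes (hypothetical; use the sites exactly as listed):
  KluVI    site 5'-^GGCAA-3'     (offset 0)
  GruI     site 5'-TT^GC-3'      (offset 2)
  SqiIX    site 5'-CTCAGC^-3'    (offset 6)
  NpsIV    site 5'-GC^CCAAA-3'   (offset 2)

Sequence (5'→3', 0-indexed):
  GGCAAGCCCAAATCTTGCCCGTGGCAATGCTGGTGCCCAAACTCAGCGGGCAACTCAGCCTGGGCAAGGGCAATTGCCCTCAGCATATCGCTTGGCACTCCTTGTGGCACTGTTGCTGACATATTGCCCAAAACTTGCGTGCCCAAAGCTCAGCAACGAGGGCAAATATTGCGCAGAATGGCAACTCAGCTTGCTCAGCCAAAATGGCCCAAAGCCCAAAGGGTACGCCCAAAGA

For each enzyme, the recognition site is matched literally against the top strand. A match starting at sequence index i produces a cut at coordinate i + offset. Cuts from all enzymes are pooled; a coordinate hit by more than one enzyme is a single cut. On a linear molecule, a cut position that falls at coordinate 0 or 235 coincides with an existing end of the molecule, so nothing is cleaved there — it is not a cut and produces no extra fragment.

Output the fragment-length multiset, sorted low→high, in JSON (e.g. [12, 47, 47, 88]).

[1,2,2,3,6,6,6,6,7,7,7,7,7,9,9,9,9,9,10,11,11,11,11,12,13,14,30]

Scan for sites:
  KluVI (GGCAA, off=0): starts [0, 22, 48, 62, 68, 160, 179] → cuts [22, 48, 62, 68, 160, 179] (position 0 is a terminus of the linear molecule — no cut)
  GruI (TTGC, off=2): starts [14, 73, 112, 123, 134, 168, 190] → cuts [16, 75, 114, 125, 136, 170, 192]
  SqiIX (CTCAGC, off=6): starts [41, 53, 78, 148, 184, 193] → cuts [47, 59, 84, 154, 190, 199]
  NpsIV (GCCCAAA, off=2): starts [5, 34, 125, 140, 206, 213, 226] → cuts [7, 36, 127, 142, 208, 215, 228]

All cut coordinates (distinct, sorted): [7, 16, 22, 36, 47, 48, 59, 62, 68, 75, 84, 114, 125, 127, 136, 142, 154, 160, 170, 179, 190, 192, 199, 208, 215, 228]

Fragment lengths:
  [0,7): 7 bp
  [7,16): 9 bp
  [16,22): 6 bp
  [22,36): 14 bp
  [36,47): 11 bp
  [47,48): 1 bp
  [48,59): 11 bp
  [59,62): 3 bp
  [62,68): 6 bp
  [68,75): 7 bp
  [75,84): 9 bp
  [84,114): 30 bp
  [114,125): 11 bp
  [125,127): 2 bp
  [127,136): 9 bp
  [136,142): 6 bp
  [142,154): 12 bp
  [154,160): 6 bp
  [160,170): 10 bp
  [170,179): 9 bp
  [179,190): 11 bp
  [190,192): 2 bp
  [192,199): 7 bp
  [199,208): 9 bp
  [208,215): 7 bp
  [215,228): 13 bp
  [228,235): 7 bp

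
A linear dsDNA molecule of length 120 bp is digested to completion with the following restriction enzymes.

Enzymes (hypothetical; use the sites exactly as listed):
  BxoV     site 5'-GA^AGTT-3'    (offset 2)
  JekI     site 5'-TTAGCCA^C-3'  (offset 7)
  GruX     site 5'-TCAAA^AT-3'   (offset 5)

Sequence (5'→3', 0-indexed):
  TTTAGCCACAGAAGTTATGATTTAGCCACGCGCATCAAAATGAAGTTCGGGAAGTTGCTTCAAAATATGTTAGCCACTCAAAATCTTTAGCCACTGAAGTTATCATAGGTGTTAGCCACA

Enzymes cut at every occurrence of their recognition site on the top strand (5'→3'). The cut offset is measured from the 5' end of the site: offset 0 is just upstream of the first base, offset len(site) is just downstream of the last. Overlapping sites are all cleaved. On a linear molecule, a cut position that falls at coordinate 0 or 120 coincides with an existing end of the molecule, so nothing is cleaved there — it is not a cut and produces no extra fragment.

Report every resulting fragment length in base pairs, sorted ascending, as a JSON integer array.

[2,4,4,4,6,8,9,11,11,12,12,16,21]

Scan for sites:
  BxoV GAAGTT/2: at [10, 41, 50, 95] ⇒ [12, 43, 52, 97]
  JekI TTAGCCAC/7: at [1, 21, 69, 86, 111] ⇒ [8, 28, 76, 93, 118]
  GruX TCAAAAT/5: at [34, 59, 77] ⇒ [39, 64, 82]

All cut coordinates (distinct, sorted): [8, 12, 28, 39, 43, 52, 64, 76, 82, 93, 97, 118]

Fragments:
  [0,8): 8 bp
  [8,12): 4 bp
  [12,28): 16 bp
  [28,39): 11 bp
  [39,43): 4 bp
  [43,52): 9 bp
  [52,64): 12 bp
  [64,76): 12 bp
  [76,82): 6 bp
  [82,93): 11 bp
  [93,97): 4 bp
  [97,118): 21 bp
  [118,120): 2 bp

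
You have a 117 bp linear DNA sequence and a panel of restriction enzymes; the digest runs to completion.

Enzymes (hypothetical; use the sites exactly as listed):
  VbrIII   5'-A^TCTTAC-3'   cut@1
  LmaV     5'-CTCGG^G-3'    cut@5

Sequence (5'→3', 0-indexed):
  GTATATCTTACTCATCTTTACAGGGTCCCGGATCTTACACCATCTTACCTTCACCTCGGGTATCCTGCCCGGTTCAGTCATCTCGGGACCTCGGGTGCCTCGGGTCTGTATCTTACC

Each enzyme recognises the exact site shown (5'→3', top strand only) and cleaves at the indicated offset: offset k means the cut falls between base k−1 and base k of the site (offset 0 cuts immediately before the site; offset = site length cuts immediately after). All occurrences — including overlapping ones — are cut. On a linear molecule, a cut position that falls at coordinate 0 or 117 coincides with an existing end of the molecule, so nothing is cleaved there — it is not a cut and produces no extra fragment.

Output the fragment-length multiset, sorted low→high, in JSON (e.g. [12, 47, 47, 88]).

Per-enzyme occurrences:
  VbrIII (ATCTTAC, off=1): starts [4, 31, 41, 109] → cuts [5, 32, 42, 110]
  LmaV (CTCGGG, off=5): starts [54, 81, 89, 98] → cuts [59, 86, 94, 103]

All cut coordinates (distinct, sorted): [5, 32, 42, 59, 86, 94, 103, 110]

Fragments:
  [0,5): 5 bp
  [5,32): 27 bp
  [32,42): 10 bp
  [42,59): 17 bp
  [59,86): 27 bp
  [86,94): 8 bp
  [94,103): 9 bp
  [103,110): 7 bp
  [110,117): 7 bp

[5,7,7,8,9,10,17,27,27]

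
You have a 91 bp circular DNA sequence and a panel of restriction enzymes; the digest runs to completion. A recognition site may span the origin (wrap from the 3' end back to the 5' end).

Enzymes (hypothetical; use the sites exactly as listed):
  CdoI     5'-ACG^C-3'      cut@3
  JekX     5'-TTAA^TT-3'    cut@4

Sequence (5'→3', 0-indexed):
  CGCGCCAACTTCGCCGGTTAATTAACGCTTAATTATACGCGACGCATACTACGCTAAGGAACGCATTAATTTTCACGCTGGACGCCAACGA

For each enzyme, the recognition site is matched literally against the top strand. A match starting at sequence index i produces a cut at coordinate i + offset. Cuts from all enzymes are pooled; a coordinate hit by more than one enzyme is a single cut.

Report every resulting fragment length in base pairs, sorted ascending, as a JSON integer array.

Per-enzyme occurrences:
  CdoI (ACGC, off=3): starts [24, 36, 41, 50, 60, 74, 81, 90] → cuts [2, 27, 39, 44, 53, 63, 77, 84]
  JekX (TTAATT, off=4): starts [17, 28, 65] → cuts [21, 32, 69]

All cut coordinates (distinct, sorted): [2, 21, 27, 32, 39, 44, 53, 63, 69, 77, 84]

Fragment lengths:
  2→21: 19 bp
  21→27: 6 bp
  27→32: 5 bp
  32→39: 7 bp
  39→44: 5 bp
  44→53: 9 bp
  53→63: 10 bp
  63→69: 6 bp
  69→77: 8 bp
  77→84: 7 bp
  84→2 (wrap): 91-84+2 = 9 bp

[5,5,6,6,7,7,8,9,9,10,19]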